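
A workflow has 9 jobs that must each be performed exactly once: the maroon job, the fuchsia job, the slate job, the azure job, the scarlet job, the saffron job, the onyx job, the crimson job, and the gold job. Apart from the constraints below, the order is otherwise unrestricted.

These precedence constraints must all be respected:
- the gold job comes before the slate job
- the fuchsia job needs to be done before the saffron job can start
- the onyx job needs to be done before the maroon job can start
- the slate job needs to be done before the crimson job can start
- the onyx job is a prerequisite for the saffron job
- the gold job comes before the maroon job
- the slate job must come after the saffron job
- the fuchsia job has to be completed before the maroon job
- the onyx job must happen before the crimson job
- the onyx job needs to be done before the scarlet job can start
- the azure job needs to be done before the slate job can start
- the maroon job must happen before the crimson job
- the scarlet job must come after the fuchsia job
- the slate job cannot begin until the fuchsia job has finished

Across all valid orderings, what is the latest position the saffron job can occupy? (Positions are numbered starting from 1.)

Every job that must follow the saffron job has to come after it. Tracing all chains starting from the saffron job, those jobs are: the slate job, the crimson job — 2 in total.
With 2 mandatory successors out of 9 jobs total, the latest slot for the saffron job is 9−2 = 7, and it's reachable by doing all non-successors before the saffron job.

7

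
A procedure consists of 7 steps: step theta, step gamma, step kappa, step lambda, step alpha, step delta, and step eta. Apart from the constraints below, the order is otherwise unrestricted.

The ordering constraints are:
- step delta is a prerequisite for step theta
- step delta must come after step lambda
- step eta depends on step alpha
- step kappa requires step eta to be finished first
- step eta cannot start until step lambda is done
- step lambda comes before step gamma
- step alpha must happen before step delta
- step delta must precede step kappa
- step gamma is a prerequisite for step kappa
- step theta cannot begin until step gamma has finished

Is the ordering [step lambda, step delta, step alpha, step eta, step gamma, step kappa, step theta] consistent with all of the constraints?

No

The sequence places step delta ahead of step alpha.
That contradicts the constraint that step alpha must precede step delta.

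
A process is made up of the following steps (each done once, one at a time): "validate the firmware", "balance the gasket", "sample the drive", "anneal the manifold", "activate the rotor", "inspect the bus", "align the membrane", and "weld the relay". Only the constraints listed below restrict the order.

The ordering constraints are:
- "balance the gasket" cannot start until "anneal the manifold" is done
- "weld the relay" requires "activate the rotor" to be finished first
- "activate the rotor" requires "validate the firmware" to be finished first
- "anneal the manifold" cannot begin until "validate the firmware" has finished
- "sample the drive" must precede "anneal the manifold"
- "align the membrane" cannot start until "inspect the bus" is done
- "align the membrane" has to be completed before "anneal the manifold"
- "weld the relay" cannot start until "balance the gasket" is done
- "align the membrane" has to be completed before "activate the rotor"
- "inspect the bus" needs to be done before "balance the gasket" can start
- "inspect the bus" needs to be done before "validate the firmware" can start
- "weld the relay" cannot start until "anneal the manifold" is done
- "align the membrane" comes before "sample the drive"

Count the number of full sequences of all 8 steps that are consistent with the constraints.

11

Only "inspect the bus" has no prerequisites, so it must go first.
Systematically extending each partial ordering one step at a time and counting, there are 11 complete orderings.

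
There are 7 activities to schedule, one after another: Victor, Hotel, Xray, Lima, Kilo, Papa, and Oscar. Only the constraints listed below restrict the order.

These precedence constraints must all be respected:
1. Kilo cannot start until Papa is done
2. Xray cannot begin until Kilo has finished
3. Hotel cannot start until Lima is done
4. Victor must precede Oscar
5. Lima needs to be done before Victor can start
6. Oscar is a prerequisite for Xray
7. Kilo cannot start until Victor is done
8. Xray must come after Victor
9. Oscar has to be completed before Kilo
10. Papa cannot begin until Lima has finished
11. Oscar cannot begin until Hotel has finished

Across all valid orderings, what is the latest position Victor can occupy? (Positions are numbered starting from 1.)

The activities that are forced after Victor, directly or by a chain of constraints, are Xray, Kilo, Oscar. That's 3 activities.
With 3 mandatory successors out of 7 activities total, the latest slot for Victor is 7−3 = 4, and it's reachable by doing all non-successors before Victor.

4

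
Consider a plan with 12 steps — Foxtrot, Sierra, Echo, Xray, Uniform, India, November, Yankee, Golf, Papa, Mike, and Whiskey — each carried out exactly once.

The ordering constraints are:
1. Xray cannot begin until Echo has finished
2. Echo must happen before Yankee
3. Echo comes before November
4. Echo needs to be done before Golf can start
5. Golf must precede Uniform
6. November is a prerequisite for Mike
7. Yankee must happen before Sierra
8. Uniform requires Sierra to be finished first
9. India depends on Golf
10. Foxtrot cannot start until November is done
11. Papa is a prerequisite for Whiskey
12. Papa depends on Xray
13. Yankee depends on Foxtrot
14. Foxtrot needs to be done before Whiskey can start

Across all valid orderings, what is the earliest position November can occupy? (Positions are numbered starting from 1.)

The only step forced before November (directly or transitively) is Echo.
So at minimum 1 step comes before November, putting November no earlier than position 2. That position is achievable by scheduling exactly that predecessor first.

2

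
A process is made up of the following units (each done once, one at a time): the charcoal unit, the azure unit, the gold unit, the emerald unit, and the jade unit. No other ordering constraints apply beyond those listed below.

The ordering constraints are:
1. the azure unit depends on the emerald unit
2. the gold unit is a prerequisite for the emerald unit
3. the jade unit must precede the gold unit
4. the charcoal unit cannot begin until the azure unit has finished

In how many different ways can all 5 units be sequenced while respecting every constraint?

The jade unit is the only unit with nothing required before it, so every ordering starts there.
Every unit is then forced in turn, so only 1 complete ordering is consistent with the constraints.

1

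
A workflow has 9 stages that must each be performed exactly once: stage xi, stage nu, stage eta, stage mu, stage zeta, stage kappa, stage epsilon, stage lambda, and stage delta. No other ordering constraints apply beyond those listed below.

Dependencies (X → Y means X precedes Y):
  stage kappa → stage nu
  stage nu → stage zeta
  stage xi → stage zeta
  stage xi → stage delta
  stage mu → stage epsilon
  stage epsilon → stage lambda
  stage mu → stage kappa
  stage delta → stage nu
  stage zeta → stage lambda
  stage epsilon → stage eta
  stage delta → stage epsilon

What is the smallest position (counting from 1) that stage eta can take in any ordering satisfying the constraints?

5

Working backwards through the constraints from stage eta, its full set of required predecessors is stage xi, stage mu, stage epsilon, stage delta — 4 of them.
With 4 mandatory predecessors, the earliest stage eta can sit is position 4+1 = 5, and placing just those 4 first achieves it.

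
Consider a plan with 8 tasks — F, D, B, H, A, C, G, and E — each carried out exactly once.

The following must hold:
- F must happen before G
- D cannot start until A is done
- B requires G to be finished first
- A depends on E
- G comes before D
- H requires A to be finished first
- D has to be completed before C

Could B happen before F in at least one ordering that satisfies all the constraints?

The constraints give a chain F → G → B, which forces F before B.
Hence B can never be scheduled before F.

No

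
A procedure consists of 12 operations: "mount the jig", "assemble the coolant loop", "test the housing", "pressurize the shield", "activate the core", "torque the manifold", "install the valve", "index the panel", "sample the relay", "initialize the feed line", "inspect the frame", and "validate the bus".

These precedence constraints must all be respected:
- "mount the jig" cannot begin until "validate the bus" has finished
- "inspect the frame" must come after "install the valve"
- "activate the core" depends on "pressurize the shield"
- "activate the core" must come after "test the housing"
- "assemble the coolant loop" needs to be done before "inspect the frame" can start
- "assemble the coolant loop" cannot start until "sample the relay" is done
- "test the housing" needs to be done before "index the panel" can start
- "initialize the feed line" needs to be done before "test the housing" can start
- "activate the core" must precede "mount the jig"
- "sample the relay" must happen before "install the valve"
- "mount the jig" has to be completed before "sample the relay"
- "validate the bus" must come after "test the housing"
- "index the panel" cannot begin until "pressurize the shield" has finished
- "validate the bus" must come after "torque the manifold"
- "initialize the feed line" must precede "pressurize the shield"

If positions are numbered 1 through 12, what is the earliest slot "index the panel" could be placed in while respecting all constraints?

4

Every operation that must precede "index the panel" has to come before it. Tracing all chains that end at "index the panel", those operations are: "test the housing", "pressurize the shield", "initialize the feed line" — 3 in total.
So at minimum 3 operations come before "index the panel", putting "index the panel" no earlier than position 4. That position is achievable by scheduling exactly those predecessors first.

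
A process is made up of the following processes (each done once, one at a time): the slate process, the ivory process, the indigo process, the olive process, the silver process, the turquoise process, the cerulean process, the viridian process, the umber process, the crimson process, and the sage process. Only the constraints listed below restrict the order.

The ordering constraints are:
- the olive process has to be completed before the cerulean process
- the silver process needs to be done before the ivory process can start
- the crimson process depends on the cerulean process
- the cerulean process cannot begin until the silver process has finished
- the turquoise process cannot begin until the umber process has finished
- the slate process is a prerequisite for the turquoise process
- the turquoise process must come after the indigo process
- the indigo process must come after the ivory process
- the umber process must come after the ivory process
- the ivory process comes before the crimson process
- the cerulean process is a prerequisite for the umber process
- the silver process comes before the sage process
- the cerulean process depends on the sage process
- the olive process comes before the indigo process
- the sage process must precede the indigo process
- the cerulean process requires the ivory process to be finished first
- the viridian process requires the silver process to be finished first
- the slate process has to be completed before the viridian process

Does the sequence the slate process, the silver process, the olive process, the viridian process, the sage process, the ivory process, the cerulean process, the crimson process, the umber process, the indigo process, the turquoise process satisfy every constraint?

Yes

Checking each listed constraint against this order: for instance, the slate process is in position 1 and the turquoise process in position 11, so that constraint holds — and the remaining constraints check out the same way.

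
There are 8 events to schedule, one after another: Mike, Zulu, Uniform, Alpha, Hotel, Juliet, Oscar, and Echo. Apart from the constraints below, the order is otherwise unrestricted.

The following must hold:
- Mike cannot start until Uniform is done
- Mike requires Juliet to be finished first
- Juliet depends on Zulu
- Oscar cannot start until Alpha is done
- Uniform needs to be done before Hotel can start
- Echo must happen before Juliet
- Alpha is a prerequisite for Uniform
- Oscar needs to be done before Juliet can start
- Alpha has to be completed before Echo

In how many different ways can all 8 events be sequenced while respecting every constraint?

148

2 events have no prerequisites (Zulu, Alpha), so any of them could come first.
Systematically extending each partial ordering one event at a time and counting, there are 148 complete orderings.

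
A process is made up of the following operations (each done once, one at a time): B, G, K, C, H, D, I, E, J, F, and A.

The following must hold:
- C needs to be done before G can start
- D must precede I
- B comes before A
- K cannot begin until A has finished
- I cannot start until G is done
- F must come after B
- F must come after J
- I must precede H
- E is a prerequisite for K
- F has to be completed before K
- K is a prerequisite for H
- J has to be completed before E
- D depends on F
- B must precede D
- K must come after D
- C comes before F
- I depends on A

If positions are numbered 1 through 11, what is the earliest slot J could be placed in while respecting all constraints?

No constraint forces any other operation before J, so it can be placed first.

1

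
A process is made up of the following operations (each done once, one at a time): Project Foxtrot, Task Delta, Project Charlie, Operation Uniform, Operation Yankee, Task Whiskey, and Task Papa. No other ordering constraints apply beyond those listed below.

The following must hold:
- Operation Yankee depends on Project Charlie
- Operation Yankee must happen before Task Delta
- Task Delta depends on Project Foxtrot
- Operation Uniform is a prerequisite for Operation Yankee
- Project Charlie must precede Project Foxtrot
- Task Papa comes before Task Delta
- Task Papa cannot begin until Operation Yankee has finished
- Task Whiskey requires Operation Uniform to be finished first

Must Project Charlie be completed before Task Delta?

Yes

Tracing the constraints gives a chain: Project Charlie → Project Foxtrot → Task Delta.
That forces Project Charlie before Task Delta in every valid schedule.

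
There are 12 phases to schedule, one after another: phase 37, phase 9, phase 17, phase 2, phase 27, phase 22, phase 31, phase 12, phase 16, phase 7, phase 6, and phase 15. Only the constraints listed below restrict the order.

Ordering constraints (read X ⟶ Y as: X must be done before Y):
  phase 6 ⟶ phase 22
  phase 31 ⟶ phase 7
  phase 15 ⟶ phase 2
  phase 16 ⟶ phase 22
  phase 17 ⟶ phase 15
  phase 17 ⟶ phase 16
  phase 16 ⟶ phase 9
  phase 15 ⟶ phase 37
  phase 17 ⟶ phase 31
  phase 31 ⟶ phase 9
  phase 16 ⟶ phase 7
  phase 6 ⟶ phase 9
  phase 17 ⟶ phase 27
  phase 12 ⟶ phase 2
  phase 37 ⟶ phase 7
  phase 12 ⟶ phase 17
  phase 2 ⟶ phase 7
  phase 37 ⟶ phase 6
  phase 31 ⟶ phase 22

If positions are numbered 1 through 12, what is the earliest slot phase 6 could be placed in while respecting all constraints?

The phases that are forced before phase 6, directly or transitively, are phase 37, phase 17, phase 12, phase 15. That's 4 phases.
So at minimum 4 phases come before phase 6, putting phase 6 no earlier than position 5. That position is achievable by scheduling exactly those predecessors first.

5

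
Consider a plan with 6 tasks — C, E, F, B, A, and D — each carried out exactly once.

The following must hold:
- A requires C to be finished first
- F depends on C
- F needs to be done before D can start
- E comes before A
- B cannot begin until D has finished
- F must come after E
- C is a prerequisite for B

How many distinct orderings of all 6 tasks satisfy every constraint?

8

The tasks with no prerequisites are C, E; any of them can be placed first.
Counting all ways to extend the partial order to a total order gives 8.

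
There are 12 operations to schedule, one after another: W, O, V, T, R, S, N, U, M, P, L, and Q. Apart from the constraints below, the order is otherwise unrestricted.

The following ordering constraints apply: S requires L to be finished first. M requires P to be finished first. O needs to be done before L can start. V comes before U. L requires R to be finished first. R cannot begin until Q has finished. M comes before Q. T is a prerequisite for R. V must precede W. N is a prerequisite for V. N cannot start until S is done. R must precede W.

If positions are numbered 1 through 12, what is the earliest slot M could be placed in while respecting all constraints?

The only operation forced before M (directly or transitively) is P.
With 1 mandatory predecessor, the earliest M can sit is position 1+1 = 2, and placing just that one first achieves it.

2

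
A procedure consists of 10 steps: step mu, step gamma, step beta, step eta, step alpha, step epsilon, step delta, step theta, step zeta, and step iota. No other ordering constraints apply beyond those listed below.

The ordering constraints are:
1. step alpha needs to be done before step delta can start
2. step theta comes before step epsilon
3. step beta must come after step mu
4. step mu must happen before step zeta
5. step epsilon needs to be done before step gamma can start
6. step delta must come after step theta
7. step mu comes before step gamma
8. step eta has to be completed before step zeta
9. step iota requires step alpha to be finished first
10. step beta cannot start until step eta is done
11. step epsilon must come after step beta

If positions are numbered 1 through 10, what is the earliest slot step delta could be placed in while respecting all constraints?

3

The steps that are forced before step delta, directly or transitively, are step alpha, step theta. That's 2 steps.
With 2 mandatory predecessors, the earliest step delta can sit is position 2+1 = 3, and placing just those 2 first achieves it.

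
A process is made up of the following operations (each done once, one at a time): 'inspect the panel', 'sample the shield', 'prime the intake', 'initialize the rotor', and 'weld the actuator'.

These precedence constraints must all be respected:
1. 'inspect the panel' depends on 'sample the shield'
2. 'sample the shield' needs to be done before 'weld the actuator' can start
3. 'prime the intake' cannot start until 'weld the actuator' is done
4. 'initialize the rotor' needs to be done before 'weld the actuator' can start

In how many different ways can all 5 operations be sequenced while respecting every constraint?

7

The operations with no prerequisites are 'sample the shield', 'initialize the rotor'; any of them can be placed first.
Counting all ways to extend the partial order to a total order gives 7.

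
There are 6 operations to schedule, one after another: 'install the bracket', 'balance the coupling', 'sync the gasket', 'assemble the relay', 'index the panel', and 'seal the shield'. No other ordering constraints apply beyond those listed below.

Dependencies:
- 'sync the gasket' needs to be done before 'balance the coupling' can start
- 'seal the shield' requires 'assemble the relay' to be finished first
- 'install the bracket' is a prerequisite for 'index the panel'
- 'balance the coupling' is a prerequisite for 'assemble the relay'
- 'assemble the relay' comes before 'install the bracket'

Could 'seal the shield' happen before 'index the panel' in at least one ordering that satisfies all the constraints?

Nothing in the constraints forces 'index the panel' before 'seal the shield' — there is no chain from 'index the panel' to 'seal the shield'.
So a valid ordering placing 'seal the shield' earlier than 'index the panel' exists.

Yes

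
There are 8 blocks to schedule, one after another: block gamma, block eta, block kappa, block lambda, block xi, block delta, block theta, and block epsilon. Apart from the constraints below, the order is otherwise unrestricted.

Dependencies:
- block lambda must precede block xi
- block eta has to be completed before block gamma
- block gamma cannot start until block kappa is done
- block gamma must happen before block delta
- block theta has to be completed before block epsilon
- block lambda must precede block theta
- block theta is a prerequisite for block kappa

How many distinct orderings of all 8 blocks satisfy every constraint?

122

2 blocks have no prerequisites (block eta, block lambda), so any of them could come first.
Counting all ways to extend the partial order to a total order gives 122.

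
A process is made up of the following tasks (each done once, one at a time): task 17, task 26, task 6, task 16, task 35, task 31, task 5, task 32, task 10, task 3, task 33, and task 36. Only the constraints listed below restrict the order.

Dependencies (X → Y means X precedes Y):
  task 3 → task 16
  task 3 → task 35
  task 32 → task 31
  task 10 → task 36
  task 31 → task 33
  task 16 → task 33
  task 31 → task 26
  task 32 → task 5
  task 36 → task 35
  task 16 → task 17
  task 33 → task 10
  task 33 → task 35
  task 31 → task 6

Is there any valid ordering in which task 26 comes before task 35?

Yes

Nothing in the constraints forces task 35 before task 26 — there is no chain from task 35 to task 26.
That means at least one valid schedule has task 26 before task 35.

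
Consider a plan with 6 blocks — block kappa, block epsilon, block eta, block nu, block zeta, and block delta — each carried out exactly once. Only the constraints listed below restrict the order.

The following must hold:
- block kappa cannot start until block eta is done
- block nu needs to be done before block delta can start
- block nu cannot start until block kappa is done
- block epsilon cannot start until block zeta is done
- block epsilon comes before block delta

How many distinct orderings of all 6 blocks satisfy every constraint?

10

The blocks with no prerequisites are block eta, block zeta; any of them can be placed first.
Counting all ways to extend the partial order to a total order gives 10.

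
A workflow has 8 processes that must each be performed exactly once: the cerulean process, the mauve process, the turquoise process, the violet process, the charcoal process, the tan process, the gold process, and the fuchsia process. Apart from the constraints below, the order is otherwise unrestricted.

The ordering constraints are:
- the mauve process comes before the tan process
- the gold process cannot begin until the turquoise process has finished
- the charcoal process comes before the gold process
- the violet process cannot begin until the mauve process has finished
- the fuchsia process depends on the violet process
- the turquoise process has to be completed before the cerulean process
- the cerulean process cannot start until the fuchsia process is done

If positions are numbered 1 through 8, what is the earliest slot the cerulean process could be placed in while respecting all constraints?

5

The processes that are forced before the cerulean process, directly or transitively, are the mauve process, the turquoise process, the violet process, the fuchsia process. That's 4 processes.
So at minimum 4 processes come before the cerulean process, putting the cerulean process no earlier than position 5. That position is achievable by scheduling exactly those predecessors first.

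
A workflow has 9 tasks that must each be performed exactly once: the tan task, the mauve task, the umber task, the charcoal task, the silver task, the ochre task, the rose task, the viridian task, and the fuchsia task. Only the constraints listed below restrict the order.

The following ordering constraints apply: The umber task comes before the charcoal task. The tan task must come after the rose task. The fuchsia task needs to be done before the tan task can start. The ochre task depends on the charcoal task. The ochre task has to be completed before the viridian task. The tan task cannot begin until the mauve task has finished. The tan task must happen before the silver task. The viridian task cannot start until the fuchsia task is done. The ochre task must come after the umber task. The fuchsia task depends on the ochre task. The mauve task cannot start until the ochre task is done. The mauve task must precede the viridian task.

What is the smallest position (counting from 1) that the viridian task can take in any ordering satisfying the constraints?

6

The tasks that are forced before the viridian task, directly or transitively, are the mauve task, the umber task, the charcoal task, the ochre task, the fuchsia task. That's 5 tasks.
With 5 mandatory predecessors, the earliest the viridian task can sit is position 5+1 = 6, and placing just those 5 first achieves it.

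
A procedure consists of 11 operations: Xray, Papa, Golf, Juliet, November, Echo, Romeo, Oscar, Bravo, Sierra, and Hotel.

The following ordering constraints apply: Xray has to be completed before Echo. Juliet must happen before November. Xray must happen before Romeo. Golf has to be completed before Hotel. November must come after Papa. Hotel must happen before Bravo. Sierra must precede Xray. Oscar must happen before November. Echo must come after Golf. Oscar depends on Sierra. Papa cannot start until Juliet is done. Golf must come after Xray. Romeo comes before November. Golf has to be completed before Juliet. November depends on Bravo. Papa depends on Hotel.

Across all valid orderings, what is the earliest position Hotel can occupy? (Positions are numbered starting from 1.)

Working backwards through the constraints from Hotel, its full set of required predecessors is Xray, Golf, Sierra — 3 of them.
So at minimum 3 operations come before Hotel, putting Hotel no earlier than position 4. That position is achievable by scheduling exactly those predecessors first.

4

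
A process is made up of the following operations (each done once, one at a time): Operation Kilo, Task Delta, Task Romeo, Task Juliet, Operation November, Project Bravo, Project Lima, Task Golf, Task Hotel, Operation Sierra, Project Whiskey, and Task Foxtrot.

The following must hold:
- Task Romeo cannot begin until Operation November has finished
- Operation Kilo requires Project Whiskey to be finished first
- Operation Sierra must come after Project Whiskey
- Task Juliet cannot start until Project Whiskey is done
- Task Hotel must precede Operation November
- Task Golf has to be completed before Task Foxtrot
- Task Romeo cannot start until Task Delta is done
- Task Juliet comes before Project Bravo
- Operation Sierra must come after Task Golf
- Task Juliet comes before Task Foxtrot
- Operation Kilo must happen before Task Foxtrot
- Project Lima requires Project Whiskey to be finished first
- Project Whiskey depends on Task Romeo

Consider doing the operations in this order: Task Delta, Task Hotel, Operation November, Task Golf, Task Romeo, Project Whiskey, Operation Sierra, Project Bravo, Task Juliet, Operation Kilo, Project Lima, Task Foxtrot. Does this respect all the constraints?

No

The sequence places Project Bravo ahead of Task Juliet.
But one of the constraints requires Task Juliet before Project Bravo, so this ordering violates it.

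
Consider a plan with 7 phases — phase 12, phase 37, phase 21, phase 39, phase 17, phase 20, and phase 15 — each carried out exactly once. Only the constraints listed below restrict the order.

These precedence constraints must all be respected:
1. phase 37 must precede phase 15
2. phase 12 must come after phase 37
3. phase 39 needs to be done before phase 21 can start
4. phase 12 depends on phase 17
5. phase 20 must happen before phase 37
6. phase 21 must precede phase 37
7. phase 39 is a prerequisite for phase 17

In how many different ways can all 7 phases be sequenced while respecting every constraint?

2 phases have no prerequisites (phase 39, phase 20), so any of them could come first.
Enumerating by repeatedly choosing an available phase (one whose prerequisites are all placed) gives 25 distinct complete orderings.

25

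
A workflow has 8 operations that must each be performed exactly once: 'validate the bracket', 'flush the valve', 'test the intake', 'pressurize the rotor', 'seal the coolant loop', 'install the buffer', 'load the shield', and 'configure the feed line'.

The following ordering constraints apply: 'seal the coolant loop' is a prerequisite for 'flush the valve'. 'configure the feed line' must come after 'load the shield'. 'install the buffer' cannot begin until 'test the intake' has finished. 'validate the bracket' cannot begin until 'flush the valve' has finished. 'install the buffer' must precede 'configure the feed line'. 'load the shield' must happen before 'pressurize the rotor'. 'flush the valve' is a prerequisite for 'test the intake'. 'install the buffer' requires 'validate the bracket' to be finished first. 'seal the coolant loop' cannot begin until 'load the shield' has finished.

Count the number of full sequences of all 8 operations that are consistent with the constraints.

14

Only 'load the shield' has no prerequisites, so it must go first.
Enumerating by repeatedly choosing an available operation (one whose prerequisites are all placed) gives 14 distinct complete orderings.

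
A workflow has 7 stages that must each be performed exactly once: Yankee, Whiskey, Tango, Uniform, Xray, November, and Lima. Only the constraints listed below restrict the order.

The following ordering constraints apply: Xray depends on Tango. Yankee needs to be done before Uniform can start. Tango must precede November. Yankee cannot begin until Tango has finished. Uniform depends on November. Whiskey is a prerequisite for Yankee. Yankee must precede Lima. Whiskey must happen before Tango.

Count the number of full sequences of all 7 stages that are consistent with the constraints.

25

Whiskey is the only stage with nothing required before it, so every ordering starts there.
Enumerating by repeatedly choosing an available stage (one whose prerequisites are all placed) gives 25 distinct complete orderings.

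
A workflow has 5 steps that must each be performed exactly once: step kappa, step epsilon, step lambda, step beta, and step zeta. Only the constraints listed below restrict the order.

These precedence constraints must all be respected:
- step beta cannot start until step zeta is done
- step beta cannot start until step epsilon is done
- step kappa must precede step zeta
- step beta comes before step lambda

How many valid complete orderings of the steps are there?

2 steps have no prerequisites (step kappa, step epsilon), so any of them could come first.
Counting all ways to extend the partial order to a total order gives 3.

3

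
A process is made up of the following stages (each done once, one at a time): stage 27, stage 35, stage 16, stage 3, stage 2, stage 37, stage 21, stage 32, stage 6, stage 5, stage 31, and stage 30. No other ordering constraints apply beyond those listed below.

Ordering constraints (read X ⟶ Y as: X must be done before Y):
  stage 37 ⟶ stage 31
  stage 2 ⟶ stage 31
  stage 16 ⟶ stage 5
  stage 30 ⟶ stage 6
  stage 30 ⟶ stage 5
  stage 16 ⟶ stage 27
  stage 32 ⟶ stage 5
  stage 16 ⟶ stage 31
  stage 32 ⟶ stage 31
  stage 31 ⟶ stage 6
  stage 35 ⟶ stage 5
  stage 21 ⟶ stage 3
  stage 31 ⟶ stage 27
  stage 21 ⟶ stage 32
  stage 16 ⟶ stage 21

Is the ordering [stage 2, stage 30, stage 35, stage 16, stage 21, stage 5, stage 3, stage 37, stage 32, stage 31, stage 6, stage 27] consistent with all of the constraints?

The sequence places stage 5 ahead of stage 32.
Since stage 32 is required before stage 5, the ordering is invalid.

No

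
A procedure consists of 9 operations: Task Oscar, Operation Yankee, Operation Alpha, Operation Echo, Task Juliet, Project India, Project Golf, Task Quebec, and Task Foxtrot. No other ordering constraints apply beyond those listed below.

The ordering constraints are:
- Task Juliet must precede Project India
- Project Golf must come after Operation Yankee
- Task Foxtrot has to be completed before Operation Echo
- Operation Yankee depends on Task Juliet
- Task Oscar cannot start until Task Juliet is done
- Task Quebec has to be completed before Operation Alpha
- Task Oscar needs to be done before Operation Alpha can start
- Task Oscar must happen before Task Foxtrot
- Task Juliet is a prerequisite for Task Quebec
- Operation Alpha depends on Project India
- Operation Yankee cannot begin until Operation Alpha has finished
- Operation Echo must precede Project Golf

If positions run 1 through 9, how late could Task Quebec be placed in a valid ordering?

6

Every operation that must follow Task Quebec has to come after it. Tracing all chains starting from Task Quebec, those operations are: Operation Yankee, Operation Alpha, Project Golf — 3 in total.
With 3 mandatory successors out of 9 operations total, the latest slot for Task Quebec is 9−3 = 6, and it's reachable by doing all non-successors before Task Quebec.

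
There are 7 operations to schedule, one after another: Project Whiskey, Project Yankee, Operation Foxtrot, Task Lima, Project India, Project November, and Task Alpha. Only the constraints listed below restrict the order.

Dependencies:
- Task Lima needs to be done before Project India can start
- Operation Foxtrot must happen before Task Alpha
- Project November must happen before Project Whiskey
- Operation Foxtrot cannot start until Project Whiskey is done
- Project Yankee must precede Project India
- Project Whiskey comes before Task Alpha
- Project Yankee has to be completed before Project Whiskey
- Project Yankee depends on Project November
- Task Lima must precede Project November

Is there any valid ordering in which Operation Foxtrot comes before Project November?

There is a dependency chain Project November → Project Whiskey → Operation Foxtrot, so Operation Foxtrot always comes after Project November.
Hence Operation Foxtrot can never be scheduled before Project November.

No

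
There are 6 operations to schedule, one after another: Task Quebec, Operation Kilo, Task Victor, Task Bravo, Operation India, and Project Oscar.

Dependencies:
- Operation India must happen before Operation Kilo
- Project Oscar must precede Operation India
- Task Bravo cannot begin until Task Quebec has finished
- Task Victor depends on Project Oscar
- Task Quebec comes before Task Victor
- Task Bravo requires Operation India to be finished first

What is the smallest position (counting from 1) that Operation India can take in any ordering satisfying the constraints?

The only operation forced before Operation India (directly or transitively) is Project Oscar.
So at minimum 1 operation comes before Operation India, putting Operation India no earlier than position 2. That position is achievable by scheduling exactly that predecessor first.

2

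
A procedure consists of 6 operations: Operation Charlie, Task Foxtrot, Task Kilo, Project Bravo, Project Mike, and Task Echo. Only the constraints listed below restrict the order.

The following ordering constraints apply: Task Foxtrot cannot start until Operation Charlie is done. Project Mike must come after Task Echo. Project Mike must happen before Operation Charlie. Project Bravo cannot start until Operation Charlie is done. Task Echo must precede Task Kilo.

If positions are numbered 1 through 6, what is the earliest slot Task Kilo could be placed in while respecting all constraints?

The only operation forced before Task Kilo (directly or transitively) is Task Echo.
So at minimum 1 operation comes before Task Kilo, putting Task Kilo no earlier than position 2. That position is achievable by scheduling exactly that predecessor first.

2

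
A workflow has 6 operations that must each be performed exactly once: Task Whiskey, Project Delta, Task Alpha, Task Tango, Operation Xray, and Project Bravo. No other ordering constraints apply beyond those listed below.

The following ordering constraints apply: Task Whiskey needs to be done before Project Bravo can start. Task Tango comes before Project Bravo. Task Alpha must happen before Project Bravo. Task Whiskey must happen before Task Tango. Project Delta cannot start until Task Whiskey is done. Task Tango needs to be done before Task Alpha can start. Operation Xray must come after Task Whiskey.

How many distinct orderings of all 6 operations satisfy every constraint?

20

Only Task Whiskey has no prerequisites, so it must go first.
Systematically extending each partial ordering one operation at a time and counting, there are 20 complete orderings.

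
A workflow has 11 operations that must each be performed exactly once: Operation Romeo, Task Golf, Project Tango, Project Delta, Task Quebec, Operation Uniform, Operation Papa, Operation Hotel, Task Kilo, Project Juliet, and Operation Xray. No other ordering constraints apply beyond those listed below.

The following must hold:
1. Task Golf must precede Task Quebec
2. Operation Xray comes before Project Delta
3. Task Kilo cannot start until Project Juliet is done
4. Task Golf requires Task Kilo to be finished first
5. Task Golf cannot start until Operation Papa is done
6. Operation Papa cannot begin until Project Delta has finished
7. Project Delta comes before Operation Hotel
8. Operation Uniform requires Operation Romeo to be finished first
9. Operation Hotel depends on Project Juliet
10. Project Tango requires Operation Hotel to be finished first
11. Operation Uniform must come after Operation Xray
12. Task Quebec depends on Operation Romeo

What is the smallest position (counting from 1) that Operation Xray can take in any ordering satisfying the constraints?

1

No constraint forces any other operation before Operation Xray, so it can be placed first.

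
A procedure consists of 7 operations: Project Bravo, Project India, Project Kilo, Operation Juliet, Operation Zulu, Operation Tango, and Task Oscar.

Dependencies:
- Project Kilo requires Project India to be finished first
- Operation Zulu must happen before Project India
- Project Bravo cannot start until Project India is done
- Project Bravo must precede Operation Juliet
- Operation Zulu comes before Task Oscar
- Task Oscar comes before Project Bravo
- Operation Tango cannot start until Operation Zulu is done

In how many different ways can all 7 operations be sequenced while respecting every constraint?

Operation Zulu is the only operation with nothing required before it, so every ordering starts there.
Systematically extending each partial ordering one operation at a time and counting, there are 42 complete orderings.

42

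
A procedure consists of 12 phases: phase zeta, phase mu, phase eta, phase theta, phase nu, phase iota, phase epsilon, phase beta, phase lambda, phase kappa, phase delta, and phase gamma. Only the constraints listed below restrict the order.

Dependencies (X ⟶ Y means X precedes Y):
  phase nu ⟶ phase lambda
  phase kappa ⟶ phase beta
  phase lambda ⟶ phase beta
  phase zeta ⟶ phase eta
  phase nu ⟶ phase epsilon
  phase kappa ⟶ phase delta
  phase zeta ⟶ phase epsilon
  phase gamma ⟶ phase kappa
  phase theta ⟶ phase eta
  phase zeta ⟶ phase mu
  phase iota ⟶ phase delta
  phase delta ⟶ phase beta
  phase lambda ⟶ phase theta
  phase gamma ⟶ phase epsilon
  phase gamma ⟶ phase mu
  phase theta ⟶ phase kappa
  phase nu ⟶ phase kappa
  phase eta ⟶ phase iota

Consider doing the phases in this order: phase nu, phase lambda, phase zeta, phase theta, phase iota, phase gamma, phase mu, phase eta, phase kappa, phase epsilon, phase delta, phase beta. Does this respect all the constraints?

Here phase eta comes after phase iota.
Since phase eta is required before phase iota, the ordering is invalid.

No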